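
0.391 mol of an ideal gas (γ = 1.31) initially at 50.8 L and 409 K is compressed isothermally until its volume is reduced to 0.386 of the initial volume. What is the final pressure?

67.8 kPa

P₁ = nRT₁/V₁ = 0.391×8.314×409/50.8 = 26.2 kPa.
Isothermal: T stays 409 K; PV = const ⇒ V₂ = 19.6 L, P₂ = 67.8 kPa.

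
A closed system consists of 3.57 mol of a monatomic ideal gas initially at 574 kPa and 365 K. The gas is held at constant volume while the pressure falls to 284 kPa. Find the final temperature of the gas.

181 K

V₁ = nRT₁/P₁ = 3.57×8.314×365/574 = 18.9 L.
Isochoric: V stays 18.9 L; P/T = const ⇒ T₂ = 181 K, P₂ = 284 kPa.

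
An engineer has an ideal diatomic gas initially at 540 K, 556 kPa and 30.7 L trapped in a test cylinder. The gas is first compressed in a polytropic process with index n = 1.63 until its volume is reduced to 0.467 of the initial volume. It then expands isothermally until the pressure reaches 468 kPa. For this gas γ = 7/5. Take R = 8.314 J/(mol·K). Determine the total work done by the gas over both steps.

22300 J

n = P₁V₁/(RT₁) = 556×30.7/(8.314×540) = 3.80 mol.
Step 1 — Polytropic n=1.63: T₂ = T₁(V₁/V₂)^(n−1) = 540×(2.14)^0.63 = 872 K; P₂ = P₁(V₁/V₂)^n = 1920 kPa.
W = (P₁V₁−P₂V₂)/(n−1) = (556×30.7−1920×14.3)/0.63 = -16700 J.
ΔU = nCvΔT = 3.80×20.8×(872−540) = 26300 J.
Q = ΔU + W = 9590 J.
State after step 1: P = 1920 kPa, V = 14.3 L, T = 872 K.
Step 2 — Isothermal: T stays 872 K; PV = const ⇒ V₂ = 58.9 L, P₂ = 468 kPa.
ΔU = 0 (ideal gas, T constant).
W = nRT ln(V₂/V₁) = 3.80×8.314×872×ln(4.11) = 39000 J.
Q = ΔU + W = 39000 J.
Net over both steps: W = 22300 J, Q = 48600 J, ΔU = 26300 J.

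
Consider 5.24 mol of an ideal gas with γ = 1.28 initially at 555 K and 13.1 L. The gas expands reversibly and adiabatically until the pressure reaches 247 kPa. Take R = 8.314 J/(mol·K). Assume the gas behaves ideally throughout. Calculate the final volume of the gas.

63.0 L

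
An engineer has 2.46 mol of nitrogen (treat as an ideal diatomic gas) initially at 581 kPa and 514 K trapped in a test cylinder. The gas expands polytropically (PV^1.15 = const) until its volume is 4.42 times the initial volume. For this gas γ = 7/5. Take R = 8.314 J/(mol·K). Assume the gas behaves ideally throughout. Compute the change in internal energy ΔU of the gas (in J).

-5250 J

V₁ = nRT₁/P₁ = 2.46×8.314×514/581 = 18.1 L.
Polytropic n=1.15: T₂ = T₁(V₁/V₂)^(n−1) = 514×(0.226)^0.15 = 411 K; P₂ = P₁(V₁/V₂)^n = 105 kPa.
For an ideal gas ΔU = nCvΔT with Cv = (5/2)R = 20.8 J/(mol·K).
ΔU = 2.46×20.8×(411−514) = -5250 J.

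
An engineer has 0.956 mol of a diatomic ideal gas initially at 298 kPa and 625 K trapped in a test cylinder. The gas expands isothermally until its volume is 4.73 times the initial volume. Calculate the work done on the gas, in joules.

-7720 J

V₁ = nRT₁/P₁ = 0.956×8.314×625/298 = 16.7 L.
Isothermal: T stays 625 K; PV = const ⇒ V₂ = 78.8 L, P₂ = 63.0 kPa.
W = nRT ln(V₂/V₁) = 0.956×8.314×625×ln(4.73) = 7720 J.
Work done on the gas = −W_by = -7720 J.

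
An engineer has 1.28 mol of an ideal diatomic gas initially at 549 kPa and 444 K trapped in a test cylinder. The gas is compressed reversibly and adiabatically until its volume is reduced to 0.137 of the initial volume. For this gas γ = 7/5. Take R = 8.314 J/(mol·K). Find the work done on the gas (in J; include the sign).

V₁ = nRT₁/P₁ = 1.28×8.314×444/549 = 8.61 L.
Adiabatic: TV^(γ−1) = const ⇒ T₂ = 444×(7.30)^0.400 = 983 K; PV^γ = const ⇒ P₂ = 8870 kPa.
ΔU = nCvΔT = 1.28×20.8×(983−444) = 14300 J.
Q = 0 for an adiabatic process, so W = −ΔU = -14300 J.
Work done on the gas = −W_by = 14300 J.

14300 J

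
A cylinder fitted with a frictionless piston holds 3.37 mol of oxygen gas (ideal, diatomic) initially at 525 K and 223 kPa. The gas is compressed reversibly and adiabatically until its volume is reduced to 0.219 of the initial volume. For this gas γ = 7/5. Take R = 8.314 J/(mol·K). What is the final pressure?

1870 kPa

V₁ = nRT₁/P₁ = 3.37×8.314×525/223 = 66.0 L.
Adiabatic: TV^(γ−1) = const ⇒ T₂ = 525×(4.57)^0.400 = 964 K; PV^γ = const ⇒ P₂ = 1870 kPa.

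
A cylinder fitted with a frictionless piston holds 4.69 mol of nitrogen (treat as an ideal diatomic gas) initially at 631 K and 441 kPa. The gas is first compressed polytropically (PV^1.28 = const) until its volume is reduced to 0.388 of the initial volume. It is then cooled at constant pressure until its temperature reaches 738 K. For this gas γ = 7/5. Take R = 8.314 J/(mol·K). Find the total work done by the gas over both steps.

V₁ = nRT₁/P₁ = 4.69×8.314×631/441 = 55.8 L.
Step 1 — Polytropic n=1.28: T₂ = T₁(V₁/V₂)^(n−1) = 631×(2.58)^0.28 = 823 K; P₂ = P₁(V₁/V₂)^n = 1480 kPa.
W = (P₁V₁−P₂V₂)/(n−1) = (441×55.8−1480×21.6)/0.28 = -26700 J.
ΔU = nCvΔT = 4.69×20.8×(823−631) = 18700 J.
Q = ΔU + W = -8000 J.
State after step 1: P = 1480 kPa, V = 21.6 L, T = 823 K.
Step 2 — Isobaric: P stays 1480 kPa; V/T = const ⇒ T₂ = 738 K, V₂ = 19.4 L.
W = PΔV = 1480×(19.4−21.6) kPa·L = -3300 J.
ΔU = nCvΔT = 4.69×20.8×(738−823) = -8240 J.
Q = ΔU + W = nCpΔT = -11500 J.
Net over both steps: W = -30000 J, Q = -19500 J, ΔU = 10400 J.

-30000 J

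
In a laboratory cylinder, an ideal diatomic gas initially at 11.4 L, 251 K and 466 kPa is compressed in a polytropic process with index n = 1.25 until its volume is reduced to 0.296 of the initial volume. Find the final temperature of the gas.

Polytropic n=1.25: T₂ = T₁(V₁/V₂)^(n−1) = 251×(3.38)^0.25 = 340 K; P₂ = P₁(V₁/V₂)^n = 2130 kPa.

340 K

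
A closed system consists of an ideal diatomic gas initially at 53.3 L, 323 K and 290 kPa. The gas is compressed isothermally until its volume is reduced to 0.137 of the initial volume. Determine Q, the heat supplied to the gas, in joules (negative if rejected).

-30700 J

n = P₁V₁/(RT₁) = 290×53.3/(8.314×323) = 5.76 mol.
Isothermal: T stays 323 K; PV = const ⇒ V₂ = 7.30 L, P₂ = 2120 kPa.
ΔU = 0 (ideal gas, T constant).
W = nRT ln(V₂/V₁) = 5.76×8.314×323×ln(0.137) = -30700 J.
Q = ΔU + W = -30700 J.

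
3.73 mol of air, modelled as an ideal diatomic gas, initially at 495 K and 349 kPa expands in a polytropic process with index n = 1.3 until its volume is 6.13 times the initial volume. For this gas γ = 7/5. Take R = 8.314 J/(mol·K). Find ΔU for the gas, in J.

V₁ = nRT₁/P₁ = 3.73×8.314×495/349 = 44.0 L.
Polytropic n=1.3: T₂ = T₁(V₁/V₂)^(n−1) = 495×(0.163)^0.30 = 287 K; P₂ = P₁(V₁/V₂)^n = 33.0 kPa.
For an ideal gas ΔU = nCvΔT with Cv = (5/2)R = 20.8 J/(mol·K).
ΔU = 3.73×20.8×(287−495) = -16100 J.

-16100 J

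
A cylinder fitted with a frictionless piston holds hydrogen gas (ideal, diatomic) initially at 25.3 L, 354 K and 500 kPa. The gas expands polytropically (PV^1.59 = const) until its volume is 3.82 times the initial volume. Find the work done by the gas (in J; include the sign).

n = P₁V₁/(RT₁) = 500×25.3/(8.314×354) = 4.30 mol.
Polytropic n=1.59: T₂ = T₁(V₁/V₂)^(n−1) = 354×(0.262)^0.59 = 161 K; P₂ = P₁(V₁/V₂)^n = 59.4 kPa.
W = (P₁V₁−P₂V₂)/(n−1) = (500×25.3−59.4×96.6)/0.59 = 11700 J.

11700 J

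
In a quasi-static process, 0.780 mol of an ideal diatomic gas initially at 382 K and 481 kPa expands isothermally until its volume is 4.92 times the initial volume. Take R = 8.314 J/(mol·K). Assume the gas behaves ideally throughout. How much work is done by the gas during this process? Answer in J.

V₁ = nRT₁/P₁ = 0.780×8.314×382/481 = 5.15 L.
Isothermal: T stays 382 K; PV = const ⇒ V₂ = 25.3 L, P₂ = 97.8 kPa.
W = nRT ln(V₂/V₁) = 0.780×8.314×382×ln(4.92) = 3950 J.

3950 J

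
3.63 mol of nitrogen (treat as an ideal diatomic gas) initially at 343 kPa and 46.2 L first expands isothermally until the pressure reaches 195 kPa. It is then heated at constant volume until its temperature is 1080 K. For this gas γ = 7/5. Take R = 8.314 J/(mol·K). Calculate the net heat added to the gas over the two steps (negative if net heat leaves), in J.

50800 J

T₁ = P₁V₁/(nR) = 343×46.2/(3.63×8.314) = 525 K.
Step 1 — Isothermal: T stays 525 K; PV = const ⇒ V₂ = 81.3 L, P₂ = 195 kPa.
ΔU = 0 (ideal gas, T constant).
W = nRT ln(V₂/V₁) = 3.63×8.314×525×ln(1.76) = 8950 J.
Q = ΔU + W = 8950 J.
State after step 1: P = 195 kPa, V = 81.3 L, T = 525 K.
Step 2 — Isochoric: V stays 81.3 L; P/T = const ⇒ T₂ = 1080 K, P₂ = 401 kPa.
W = 0 (no volume change).
ΔU = nCvΔT = 3.63×20.8×(1080−525) = 41900 J.
Q = ΔU = 41900 J.
Net over both steps: W = 8950 J, Q = 50800 J, ΔU = 41900 J.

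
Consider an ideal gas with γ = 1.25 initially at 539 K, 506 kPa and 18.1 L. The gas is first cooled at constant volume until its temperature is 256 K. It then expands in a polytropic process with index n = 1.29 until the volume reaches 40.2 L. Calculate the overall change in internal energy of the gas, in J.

n = P₁V₁/(RT₁) = 506×18.1/(8.314×539) = 2.04 mol.
Step 1 — Isochoric: V stays 18.1 L; P/T = const ⇒ T₂ = 256 K, P₂ = 240 kPa.
W = 0 (no volume change).
ΔU = nCvΔT = 2.04×33.3×(256−539) = -19200 J.
Q = ΔU = -19200 J.
State after step 1: P = 240 kPa, V = 18.1 L, T = 256 K.
Step 2 — Polytropic n=1.29: T₂ = T₁(V₁/V₂)^(n−1) = 256×(0.450)^0.29 = 203 K; P₂ = P₁(V₁/V₂)^n = 85.9 kPa.
W = (P₁V₁−P₂V₂)/(n−1) = (240×18.1−85.9×40.2)/0.29 = 3100 J.
ΔU = nCvΔT = 2.04×33.3×(203−256) = -3590 J.
Q = ΔU + W = -496 J.
Net over both steps: W = 3100 J, Q = -19700 J, ΔU = -22800 J.

-22800 J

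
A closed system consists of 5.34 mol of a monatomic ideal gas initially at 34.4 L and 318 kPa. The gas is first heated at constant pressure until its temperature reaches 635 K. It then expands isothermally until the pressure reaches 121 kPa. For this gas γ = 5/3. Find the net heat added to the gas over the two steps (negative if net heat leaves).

T₁ = P₁V₁/(nR) = 318×34.4/(5.34×8.314) = 246 K.
Step 1 — Isobaric: P stays 318 kPa; V/T = const ⇒ T₂ = 635 K, V₂ = 88.7 L.
W = PΔV = 318×(88.7−34.4) kPa·L = 17300 J.
ΔU = nCvΔT = 5.34×12.5×(635−246) = 25900 J.
Q = ΔU + W = nCpΔT = 43100 J.
State after step 1: P = 318 kPa, V = 88.7 L, T = 635 K.
Step 2 — Isothermal: T stays 635 K; PV = const ⇒ V₂ = 233 L, P₂ = 121 kPa.
ΔU = 0 (ideal gas, T constant).
W = nRT ln(V₂/V₁) = 5.34×8.314×635×ln(2.63) = 27200 J.
Q = ΔU + W = 27200 J.
Net over both steps: W = 44500 J, Q = 70400 J, ΔU = 25900 J.

70400 J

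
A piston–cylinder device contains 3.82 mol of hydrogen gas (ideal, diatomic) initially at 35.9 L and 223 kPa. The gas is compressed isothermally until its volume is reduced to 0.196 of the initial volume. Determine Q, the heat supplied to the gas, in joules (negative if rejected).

T₁ = P₁V₁/(nR) = 223×35.9/(3.82×8.314) = 252 K.
Isothermal: T stays 252 K; PV = const ⇒ V₂ = 7.04 L, P₂ = 1140 kPa.
ΔU = 0 (ideal gas, T constant).
W = nRT ln(V₂/V₁) = 3.82×8.314×252×ln(0.196) = -13000 J.
Q = ΔU + W = -13000 J.

-13000 J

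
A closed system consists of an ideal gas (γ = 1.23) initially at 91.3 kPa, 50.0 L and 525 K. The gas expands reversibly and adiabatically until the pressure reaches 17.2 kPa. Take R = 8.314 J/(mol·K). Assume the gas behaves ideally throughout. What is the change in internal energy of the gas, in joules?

-5320 J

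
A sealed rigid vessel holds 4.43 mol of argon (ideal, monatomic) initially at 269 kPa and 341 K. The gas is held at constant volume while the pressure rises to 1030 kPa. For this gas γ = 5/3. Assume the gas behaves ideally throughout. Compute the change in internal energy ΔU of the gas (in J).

53300 J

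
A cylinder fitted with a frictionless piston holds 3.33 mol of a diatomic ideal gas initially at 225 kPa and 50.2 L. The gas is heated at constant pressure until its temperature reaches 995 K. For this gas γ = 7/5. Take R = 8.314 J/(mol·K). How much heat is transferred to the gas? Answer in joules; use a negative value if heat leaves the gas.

56900 J

T₁ = P₁V₁/(nR) = 225×50.2/(3.33×8.314) = 408 K.
Isobaric: P stays 225 kPa; V/T = const ⇒ T₂ = 995 K, V₂ = 122 L.
W = PΔV = 225×(122−50.2) kPa·L = 16300 J.
ΔU = nCvΔT = 3.33×20.8×(995−408) = 40600 J.
Q = ΔU + W = nCpΔT = 56900 J.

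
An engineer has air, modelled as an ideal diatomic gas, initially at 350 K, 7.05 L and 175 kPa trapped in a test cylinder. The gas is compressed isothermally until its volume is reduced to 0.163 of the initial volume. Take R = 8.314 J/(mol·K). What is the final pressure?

1070 kPa

Isothermal: T stays 350 K; PV = const ⇒ V₂ = 1.15 L, P₂ = 1070 kPa.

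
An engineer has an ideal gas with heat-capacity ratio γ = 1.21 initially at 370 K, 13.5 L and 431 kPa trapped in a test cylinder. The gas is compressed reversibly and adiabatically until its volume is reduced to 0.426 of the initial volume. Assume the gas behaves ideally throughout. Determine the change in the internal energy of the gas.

n = P₁V₁/(RT₁) = 431×13.5/(8.314×370) = 1.89 mol.
Adiabatic: TV^(γ−1) = const ⇒ T₂ = 370×(2.35)^0.210 = 443 K; PV^γ = const ⇒ P₂ = 1210 kPa.
For an ideal gas ΔU = nCvΔT with Cv = R/(γ−1) = 39.6 J/(mol·K).
ΔU = 1.89×39.6×(443−370) = 5440 J.

5440 J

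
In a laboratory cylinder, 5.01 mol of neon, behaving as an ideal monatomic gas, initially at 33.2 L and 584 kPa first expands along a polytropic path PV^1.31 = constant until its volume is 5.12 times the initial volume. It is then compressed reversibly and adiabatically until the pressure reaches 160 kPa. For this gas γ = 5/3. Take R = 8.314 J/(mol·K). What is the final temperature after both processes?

T₁ = P₁V₁/(nR) = 584×33.2/(5.01×8.314) = 465 K.
Step 1 — Polytropic n=1.31: T₂ = T₁(V₁/V₂)^(n−1) = 465×(0.195)^0.31 = 281 K; P₂ = P₁(V₁/V₂)^n = 68.7 kPa.
W = (P₁V₁−P₂V₂)/(n−1) = (584×33.2−68.7×170)/0.31 = 24800 J.
ΔU = nCvΔT = 5.01×12.5×(281−465) = -11600 J.
Q = ΔU + W = 13300 J.
State after step 1: P = 68.7 kPa, V = 170 L, T = 281 K.
Step 2 — Adiabatic: T₂/T₁ = (P₂/P₁)^((γ−1)/γ) ⇒ T₂ = 281×(2.33)^0.400 = 393 K; V₂ = 102 L.
ΔU = nCvΔT = 5.01×12.5×(393−281) = 7050 J.
Q = 0 for an adiabatic process, so W = −ΔU = -7050 J.
Net over both steps: W = 17800 J, Q = 13300 J, ΔU = -4510 J.

393 K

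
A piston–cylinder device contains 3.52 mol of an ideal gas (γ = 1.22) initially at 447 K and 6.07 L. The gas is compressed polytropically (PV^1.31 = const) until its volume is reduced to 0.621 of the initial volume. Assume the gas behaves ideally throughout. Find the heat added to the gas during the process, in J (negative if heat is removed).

2750 J

P₁ = nRT₁/V₁ = 3.52×8.314×447/6.07 = 2160 kPa.
Polytropic n=1.31: T₂ = T₁(V₁/V₂)^(n−1) = 447×(1.61)^0.31 = 518 K; P₂ = P₁(V₁/V₂)^n = 4020 kPa.
W = (P₁V₁−P₂V₂)/(n−1) = (2160×6.07−4020×3.77)/0.31 = -6720 J.
ΔU = nCvΔT = 3.52×37.8×(518−447) = 9460 J.
Q = ΔU + W = 2750 J.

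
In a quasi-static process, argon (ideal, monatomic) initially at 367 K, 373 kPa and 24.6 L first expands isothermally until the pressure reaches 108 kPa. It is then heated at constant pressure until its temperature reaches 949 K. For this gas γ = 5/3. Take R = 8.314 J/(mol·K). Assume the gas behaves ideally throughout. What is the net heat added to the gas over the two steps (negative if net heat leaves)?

n = P₁V₁/(RT₁) = 373×24.6/(8.314×367) = 3.01 mol.
Step 1 — Isothermal: T stays 367 K; PV = const ⇒ V₂ = 85.0 L, P₂ = 108 kPa.
ΔU = 0 (ideal gas, T constant).
W = nRT ln(V₂/V₁) = 3.01×8.314×367×ln(3.45) = 11400 J.
Q = ΔU + W = 11400 J.
State after step 1: P = 108 kPa, V = 85.0 L, T = 367 K.
Step 2 — Isobaric: P stays 108 kPa; V/T = const ⇒ T₂ = 949 K, V₂ = 220 L.
W = PΔV = 108×(220−85.0) kPa·L = 14600 J.
ΔU = nCvΔT = 3.01×12.5×(949−367) = 21800 J.
Q = ΔU + W = nCpΔT = 36400 J.
Net over both steps: W = 25900 J, Q = 47800 J, ΔU = 21800 J.

47800 J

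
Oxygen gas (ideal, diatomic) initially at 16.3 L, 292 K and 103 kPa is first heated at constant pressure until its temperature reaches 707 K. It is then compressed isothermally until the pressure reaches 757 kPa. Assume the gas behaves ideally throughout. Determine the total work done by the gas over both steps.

-5720 J

n = P₁V₁/(RT₁) = 103×16.3/(8.314×292) = 0.692 mol.
Step 1 — Isobaric: P stays 103 kPa; V/T = const ⇒ T₂ = 707 K, V₂ = 39.5 L.
W = PΔV = 103×(39.5−16.3) kPa·L = 2390 J.
ΔU = nCvΔT = 0.692×20.8×(707−292) = 5970 J.
Q = ΔU + W = nCpΔT = 8350 J.
State after step 1: P = 103 kPa, V = 39.5 L, T = 707 K.
Step 2 — Isothermal: T stays 707 K; PV = const ⇒ V₂ = 5.37 L, P₂ = 757 kPa.
ΔU = 0 (ideal gas, T constant).
W = nRT ln(V₂/V₁) = 0.692×8.314×707×ln(0.136) = -8110 J.
Q = ΔU + W = -8110 J.
Net over both steps: W = -5720 J, Q = 243 J, ΔU = 5970 J.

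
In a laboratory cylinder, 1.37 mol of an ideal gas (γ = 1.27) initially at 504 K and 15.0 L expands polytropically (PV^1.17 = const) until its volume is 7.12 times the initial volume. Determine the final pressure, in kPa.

38.5 kPa

P₁ = nRT₁/V₁ = 1.37×8.314×504/15.0 = 383 kPa.
Polytropic n=1.17: T₂ = T₁(V₁/V₂)^(n−1) = 504×(0.140)^0.17 = 361 K; P₂ = P₁(V₁/V₂)^n = 38.5 kPa.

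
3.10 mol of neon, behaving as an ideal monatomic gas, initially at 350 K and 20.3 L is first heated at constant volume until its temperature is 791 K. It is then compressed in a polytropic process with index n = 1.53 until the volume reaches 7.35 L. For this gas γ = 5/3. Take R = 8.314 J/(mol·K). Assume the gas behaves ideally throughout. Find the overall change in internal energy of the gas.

P₁ = nRT₁/V₁ = 3.10×8.314×350/20.3 = 444 kPa.
Step 1 — Isochoric: V stays 20.3 L; P/T = const ⇒ T₂ = 791 K, P₂ = 1000 kPa.
W = 0 (no volume change).
ΔU = nCvΔT = 3.10×12.5×(791−350) = 17000 J.
Q = ΔU = 17000 J.
State after step 1: P = 1000 kPa, V = 20.3 L, T = 791 K.
Step 2 — Polytropic n=1.53: T₂ = T₁(V₁/V₂)^(n−1) = 791×(2.76)^0.53 = 1360 K; P₂ = P₁(V₁/V₂)^n = 4750 kPa.
W = (P₁V₁−P₂V₂)/(n−1) = (1000×20.3−4750×7.35)/0.53 = -27400 J.
ΔU = nCvΔT = 3.10×12.5×(1360−791) = 21800 J.
Q = ΔU + W = -5620 J.
Net over both steps: W = -27400 J, Q = 11400 J, ΔU = 38900 J.

38900 J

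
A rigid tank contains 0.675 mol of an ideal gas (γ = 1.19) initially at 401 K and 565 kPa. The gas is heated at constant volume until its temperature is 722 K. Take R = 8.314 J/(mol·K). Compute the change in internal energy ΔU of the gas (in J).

9480 J

V₁ = nRT₁/P₁ = 0.675×8.314×401/565 = 3.98 L.
Isochoric: V stays 3.98 L; P/T = const ⇒ T₂ = 722 K, P₂ = 1020 kPa.
For an ideal gas ΔU = nCvΔT with Cv = R/(γ−1) = 43.8 J/(mol·K).
ΔU = 0.675×43.8×(722−401) = 9480 J.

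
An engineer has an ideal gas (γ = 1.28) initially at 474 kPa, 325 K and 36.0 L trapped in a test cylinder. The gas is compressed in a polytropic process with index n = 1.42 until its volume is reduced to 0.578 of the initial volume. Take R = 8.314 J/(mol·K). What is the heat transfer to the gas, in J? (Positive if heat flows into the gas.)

5260 J

n = P₁V₁/(RT₁) = 474×36.0/(8.314×325) = 6.32 mol.
Polytropic n=1.42: T₂ = T₁(V₁/V₂)^(n−1) = 325×(1.73)^0.42 = 409 K; P₂ = P₁(V₁/V₂)^n = 1030 kPa.
W = (P₁V₁−P₂V₂)/(n−1) = (474×36.0−1030×20.8)/0.42 = -10500 J.
ΔU = nCvΔT = 6.32×29.7×(409−325) = 15800 J.
Q = ΔU + W = 5260 J.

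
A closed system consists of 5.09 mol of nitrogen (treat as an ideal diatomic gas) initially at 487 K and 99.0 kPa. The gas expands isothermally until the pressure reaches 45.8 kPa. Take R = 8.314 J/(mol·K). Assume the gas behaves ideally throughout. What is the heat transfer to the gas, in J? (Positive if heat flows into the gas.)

V₁ = nRT₁/P₁ = 5.09×8.314×487/99.0 = 208 L.
Isothermal: T stays 487 K; PV = const ⇒ V₂ = 450 L, P₂ = 45.8 kPa.
ΔU = 0 (ideal gas, T constant).
W = nRT ln(V₂/V₁) = 5.09×8.314×487×ln(2.16) = 15900 J.
Q = ΔU + W = 15900 J.

15900 J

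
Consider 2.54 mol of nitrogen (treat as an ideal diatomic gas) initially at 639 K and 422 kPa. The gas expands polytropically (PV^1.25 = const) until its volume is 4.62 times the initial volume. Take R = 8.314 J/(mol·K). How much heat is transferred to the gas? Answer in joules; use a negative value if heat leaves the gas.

V₁ = nRT₁/P₁ = 2.54×8.314×639/422 = 32.0 L.
Polytropic n=1.25: T₂ = T₁(V₁/V₂)^(n−1) = 639×(0.216)^0.25 = 436 K; P₂ = P₁(V₁/V₂)^n = 62.3 kPa.
W = (P₁V₁−P₂V₂)/(n−1) = (422×32.0−62.3×148)/0.25 = 17200 J.
ΔU = nCvΔT = 2.54×20.8×(436−639) = -10700 J.
Q = ΔU + W = 6430 J.

6430 J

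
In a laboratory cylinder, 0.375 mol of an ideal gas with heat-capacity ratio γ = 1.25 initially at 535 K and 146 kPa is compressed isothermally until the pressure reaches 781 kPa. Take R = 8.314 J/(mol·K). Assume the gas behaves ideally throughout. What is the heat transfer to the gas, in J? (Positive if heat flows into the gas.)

V₁ = nRT₁/P₁ = 0.375×8.314×535/146 = 11.4 L.
Isothermal: T stays 535 K; PV = const ⇒ V₂ = 2.14 L, P₂ = 781 kPa.
ΔU = 0 (ideal gas, T constant).
W = nRT ln(V₂/V₁) = 0.375×8.314×535×ln(0.187) = -2800 J.
Q = ΔU + W = -2800 J.

-2800 J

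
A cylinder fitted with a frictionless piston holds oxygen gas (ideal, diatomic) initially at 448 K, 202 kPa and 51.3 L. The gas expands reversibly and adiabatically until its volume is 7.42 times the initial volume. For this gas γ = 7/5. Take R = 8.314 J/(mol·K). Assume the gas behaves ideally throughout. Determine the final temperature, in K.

201 K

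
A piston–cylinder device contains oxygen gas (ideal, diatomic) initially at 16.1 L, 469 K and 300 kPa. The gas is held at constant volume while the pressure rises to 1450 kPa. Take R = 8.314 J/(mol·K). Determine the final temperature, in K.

2270 K

Isochoric: V stays 16.1 L; P/T = const ⇒ T₂ = 2270 K, P₂ = 1450 kPa.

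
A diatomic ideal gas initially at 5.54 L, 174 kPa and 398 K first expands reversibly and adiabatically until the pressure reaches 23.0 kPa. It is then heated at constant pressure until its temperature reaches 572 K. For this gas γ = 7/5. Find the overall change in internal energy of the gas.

1050 J

n = P₁V₁/(RT₁) = 174×5.54/(8.314×398) = 0.291 mol.
Step 1 — Adiabatic: T₂/T₁ = (P₂/P₁)^((γ−1)/γ) ⇒ T₂ = 398×(0.132)^0.286 = 223 K; V₂ = 23.5 L.
ΔU = nCvΔT = 0.291×20.8×(223−398) = -1060 J.
Q = 0 for an adiabatic process, so W = −ΔU = 1060 J.
State after step 1: P = 23.0 kPa, V = 23.5 L, T = 223 K.
Step 2 — Isobaric: P stays 23.0 kPa; V/T = const ⇒ T₂ = 572 K, V₂ = 60.2 L.
W = PΔV = 23.0×(60.2−23.5) kPa·L = 845 J.
ΔU = nCvΔT = 0.291×20.8×(572−223) = 2110 J.
Q = ΔU + W = nCpΔT = 2960 J.
Net over both steps: W = 1900 J, Q = 2960 J, ΔU = 1050 J.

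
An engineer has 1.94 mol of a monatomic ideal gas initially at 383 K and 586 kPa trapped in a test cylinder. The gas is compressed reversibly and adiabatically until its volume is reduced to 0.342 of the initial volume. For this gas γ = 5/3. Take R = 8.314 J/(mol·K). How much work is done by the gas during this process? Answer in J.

-9680 J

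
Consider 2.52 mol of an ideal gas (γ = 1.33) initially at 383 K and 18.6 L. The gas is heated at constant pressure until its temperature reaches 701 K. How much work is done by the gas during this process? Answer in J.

P₁ = nRT₁/V₁ = 2.52×8.314×383/18.6 = 431 kPa.
Isobaric: P stays 431 kPa; V/T = const ⇒ T₂ = 701 K, V₂ = 34.0 L.
W = PΔV = 431×(34.0−18.6) kPa·L = 6660 J.

6660 J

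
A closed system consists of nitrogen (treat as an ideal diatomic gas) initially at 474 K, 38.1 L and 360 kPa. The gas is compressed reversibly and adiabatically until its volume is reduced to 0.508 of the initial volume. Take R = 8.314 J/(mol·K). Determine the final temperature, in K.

Adiabatic: TV^(γ−1) = const ⇒ T₂ = 474×(1.97)^0.400 = 621 K; PV^γ = const ⇒ P₂ = 929 kPa.

621 K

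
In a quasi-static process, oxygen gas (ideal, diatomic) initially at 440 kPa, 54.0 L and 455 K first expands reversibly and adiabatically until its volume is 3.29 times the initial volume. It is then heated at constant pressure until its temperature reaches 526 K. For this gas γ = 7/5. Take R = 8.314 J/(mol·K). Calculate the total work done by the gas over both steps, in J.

n = P₁V₁/(RT₁) = 440×54.0/(8.314×455) = 6.28 mol.
Step 1 — Adiabatic: TV^(γ−1) = const ⇒ T₂ = 455×(0.304)^0.400 = 283 K; PV^γ = const ⇒ P₂ = 83.1 kPa.
ΔU = nCvΔT = 6.28×20.8×(283−455) = -22500 J.
Q = 0 for an adiabatic process, so W = −ΔU = 22500 J.
State after step 1: P = 83.1 kPa, V = 178 L, T = 283 K.
Step 2 — Isobaric: P stays 83.1 kPa; V/T = const ⇒ T₂ = 526 K, V₂ = 331 L.
W = PΔV = 83.1×(331−178) kPa·L = 12700 J.
ΔU = nCvΔT = 6.28×20.8×(526−283) = 31800 J.
Q = ΔU + W = nCpΔT = 44500 J.
Net over both steps: W = 35200 J, Q = 44500 J, ΔU = 9270 J.

35200 J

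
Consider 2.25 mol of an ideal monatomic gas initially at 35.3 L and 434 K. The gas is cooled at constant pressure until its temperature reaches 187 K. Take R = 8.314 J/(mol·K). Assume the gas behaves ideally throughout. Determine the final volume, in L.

15.2 L

P₁ = nRT₁/V₁ = 2.25×8.314×434/35.3 = 230 kPa.
Isobaric: P stays 230 kPa; V/T = const ⇒ T₂ = 187 K, V₂ = 15.2 L.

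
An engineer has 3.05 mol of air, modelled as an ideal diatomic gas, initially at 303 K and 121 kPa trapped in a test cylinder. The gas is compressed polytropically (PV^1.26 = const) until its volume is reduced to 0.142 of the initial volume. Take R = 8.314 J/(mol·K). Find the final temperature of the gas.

503 K

V₁ = nRT₁/P₁ = 3.05×8.314×303/121 = 63.5 L.
Polytropic n=1.26: T₂ = T₁(V₁/V₂)^(n−1) = 303×(7.04)^0.26 = 503 K; P₂ = P₁(V₁/V₂)^n = 1420 kPa.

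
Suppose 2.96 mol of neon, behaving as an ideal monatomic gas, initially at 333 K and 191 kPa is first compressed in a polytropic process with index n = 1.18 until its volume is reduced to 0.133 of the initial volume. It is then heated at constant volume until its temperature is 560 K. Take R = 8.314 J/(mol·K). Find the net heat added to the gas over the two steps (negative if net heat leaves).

V₁ = nRT₁/P₁ = 2.96×8.314×333/191 = 42.9 L.
Step 1 — Polytropic n=1.18: T₂ = T₁(V₁/V₂)^(n−1) = 333×(7.52)^0.18 = 479 K; P₂ = P₁(V₁/V₂)^n = 2060 kPa.
W = (P₁V₁−P₂V₂)/(n−1) = (191×42.9−2060×5.71)/0.18 = -19900 J.
ΔU = nCvΔT = 2.96×12.5×(479−333) = 5380 J.
Q = ΔU + W = -14600 J.
State after step 1: P = 2060 kPa, V = 5.71 L, T = 479 K.
Step 2 — Isochoric: V stays 5.71 L; P/T = const ⇒ T₂ = 560 K, P₂ = 2420 kPa.
W = 0 (no volume change).
ΔU = nCvΔT = 2.96×12.5×(560−479) = 3000 J.
Q = ΔU = 3000 J.
Net over both steps: W = -19900 J, Q = -11600 J, ΔU = 8380 J.

-11600 J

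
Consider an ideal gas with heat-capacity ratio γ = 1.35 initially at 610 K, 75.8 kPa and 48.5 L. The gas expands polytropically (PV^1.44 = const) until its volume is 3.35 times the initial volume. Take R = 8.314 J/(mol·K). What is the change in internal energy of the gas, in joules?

-4330 J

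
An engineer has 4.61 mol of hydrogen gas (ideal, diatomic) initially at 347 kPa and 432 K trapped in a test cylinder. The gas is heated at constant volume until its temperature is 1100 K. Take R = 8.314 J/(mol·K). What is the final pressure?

884 kPa

V₁ = nRT₁/P₁ = 4.61×8.314×432/347 = 47.7 L.
Isochoric: V stays 47.7 L; P/T = const ⇒ T₂ = 1100 K, P₂ = 884 kPa.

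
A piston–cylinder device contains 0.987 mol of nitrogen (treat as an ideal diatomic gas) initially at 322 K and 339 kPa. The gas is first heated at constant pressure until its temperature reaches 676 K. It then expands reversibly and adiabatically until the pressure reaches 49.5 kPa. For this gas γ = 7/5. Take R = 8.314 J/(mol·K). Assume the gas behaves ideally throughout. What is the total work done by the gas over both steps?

8770 J

V₁ = nRT₁/P₁ = 0.987×8.314×322/339 = 7.79 L.
Step 1 — Isobaric: P stays 339 kPa; V/T = const ⇒ T₂ = 676 K, V₂ = 16.4 L.
W = PΔV = 339×(16.4−7.79) kPa·L = 2900 J.
ΔU = nCvΔT = 0.987×20.8×(676−322) = 7260 J.
Q = ΔU + W = nCpΔT = 10200 J.
State after step 1: P = 339 kPa, V = 16.4 L, T = 676 K.
Step 2 — Adiabatic: T₂/T₁ = (P₂/P₁)^((γ−1)/γ) ⇒ T₂ = 676×(0.146)^0.286 = 390 K; V₂ = 64.7 L.
ΔU = nCvΔT = 0.987×20.8×(390−676) = -5860 J.
Q = 0 for an adiabatic process, so W = −ΔU = 5860 J.
Net over both steps: W = 8770 J, Q = 10200 J, ΔU = 1400 J.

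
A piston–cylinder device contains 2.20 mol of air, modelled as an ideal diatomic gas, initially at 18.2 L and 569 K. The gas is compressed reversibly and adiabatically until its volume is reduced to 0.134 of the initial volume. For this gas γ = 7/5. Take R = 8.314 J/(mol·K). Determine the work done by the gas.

P₁ = nRT₁/V₁ = 2.20×8.314×569/18.2 = 572 kPa.
Adiabatic: TV^(γ−1) = const ⇒ T₂ = 569×(7.46)^0.400 = 1270 K; PV^γ = const ⇒ P₂ = 9540 kPa.
ΔU = nCvΔT = 2.20×20.8×(1270−569) = 32100 J.
Q = 0 for an adiabatic process, so W = −ΔU = -32100 J.

-32100 J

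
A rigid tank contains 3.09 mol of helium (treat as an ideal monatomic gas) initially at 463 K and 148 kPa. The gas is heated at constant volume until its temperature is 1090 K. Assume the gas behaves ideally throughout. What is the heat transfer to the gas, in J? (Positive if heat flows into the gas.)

24200 J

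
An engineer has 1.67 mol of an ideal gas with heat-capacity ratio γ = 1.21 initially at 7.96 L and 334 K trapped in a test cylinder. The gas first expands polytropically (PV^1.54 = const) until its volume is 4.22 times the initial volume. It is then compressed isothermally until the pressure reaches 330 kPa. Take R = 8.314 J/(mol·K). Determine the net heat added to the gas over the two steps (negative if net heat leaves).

-10800 J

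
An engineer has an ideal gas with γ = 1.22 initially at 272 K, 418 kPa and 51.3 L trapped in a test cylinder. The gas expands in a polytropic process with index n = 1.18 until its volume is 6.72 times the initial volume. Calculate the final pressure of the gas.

Polytropic n=1.18: T₂ = T₁(V₁/V₂)^(n−1) = 272×(0.149)^0.18 = 193 K; P₂ = P₁(V₁/V₂)^n = 44.1 kPa.

44.1 kPa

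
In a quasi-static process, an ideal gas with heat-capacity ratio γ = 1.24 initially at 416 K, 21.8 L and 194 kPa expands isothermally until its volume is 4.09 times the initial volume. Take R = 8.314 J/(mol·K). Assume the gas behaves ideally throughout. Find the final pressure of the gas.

47.4 kPa

Isothermal: T stays 416 K; PV = const ⇒ V₂ = 89.2 L, P₂ = 47.4 kPa.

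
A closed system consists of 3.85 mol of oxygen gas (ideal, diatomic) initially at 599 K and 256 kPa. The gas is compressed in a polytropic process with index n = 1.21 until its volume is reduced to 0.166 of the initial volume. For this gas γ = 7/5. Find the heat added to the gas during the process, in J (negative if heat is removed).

-19900 J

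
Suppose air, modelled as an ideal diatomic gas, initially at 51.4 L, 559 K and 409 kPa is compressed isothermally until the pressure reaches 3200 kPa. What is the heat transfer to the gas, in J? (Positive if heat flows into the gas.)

-43200 J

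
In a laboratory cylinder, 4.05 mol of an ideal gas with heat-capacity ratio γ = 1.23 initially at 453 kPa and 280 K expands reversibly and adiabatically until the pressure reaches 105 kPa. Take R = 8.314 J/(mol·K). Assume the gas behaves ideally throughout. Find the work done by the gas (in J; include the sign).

9800 J

V₁ = nRT₁/P₁ = 4.05×8.314×280/453 = 20.8 L.
Adiabatic: T₂/T₁ = (P₂/P₁)^((γ−1)/γ) ⇒ T₂ = 280×(0.232)^0.187 = 213 K; V₂ = 68.3 L.
ΔU = nCvΔT = 4.05×36.1×(213−280) = -9800 J.
Q = 0 for an adiabatic process, so W = −ΔU = 9800 J.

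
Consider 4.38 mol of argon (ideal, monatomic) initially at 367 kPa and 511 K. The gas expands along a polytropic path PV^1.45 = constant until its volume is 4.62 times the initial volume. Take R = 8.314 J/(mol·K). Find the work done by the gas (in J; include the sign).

20600 J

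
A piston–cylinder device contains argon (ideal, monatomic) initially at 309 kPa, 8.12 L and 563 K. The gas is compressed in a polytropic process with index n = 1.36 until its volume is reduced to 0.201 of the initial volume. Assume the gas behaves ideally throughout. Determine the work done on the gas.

5450 J

n = P₁V₁/(RT₁) = 309×8.12/(8.314×563) = 0.536 mol.
Polytropic n=1.36: T₂ = T₁(V₁/V₂)^(n−1) = 563×(4.98)^0.36 = 1000 K; P₂ = P₁(V₁/V₂)^n = 2740 kPa.
W = (P₁V₁−P₂V₂)/(n−1) = (309×8.12−2740×1.63)/0.36 = -5450 J.
Work done on the gas = −W_by = 5450 J.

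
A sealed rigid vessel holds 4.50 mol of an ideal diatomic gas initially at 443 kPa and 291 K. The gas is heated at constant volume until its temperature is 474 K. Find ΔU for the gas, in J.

17100 J

V₁ = nRT₁/P₁ = 4.50×8.314×291/443 = 24.6 L.
Isochoric: V stays 24.6 L; P/T = const ⇒ T₂ = 474 K, P₂ = 722 kPa.
For an ideal gas ΔU = nCvΔT with Cv = (5/2)R = 20.8 J/(mol·K).
ΔU = 4.50×20.8×(474−291) = 17100 J.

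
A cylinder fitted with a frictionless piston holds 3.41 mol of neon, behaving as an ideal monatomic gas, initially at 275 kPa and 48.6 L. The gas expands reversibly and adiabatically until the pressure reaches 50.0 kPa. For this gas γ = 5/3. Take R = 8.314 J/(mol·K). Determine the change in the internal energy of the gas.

T₁ = P₁V₁/(nR) = 275×48.6/(3.41×8.314) = 471 K.
Adiabatic: T₂/T₁ = (P₂/P₁)^((γ−1)/γ) ⇒ T₂ = 471×(0.182)^0.400 = 238 K; V₂ = 135 L.
For an ideal gas ΔU = nCvΔT with Cv = (3/2)R = 12.5 J/(mol·K).
ΔU = 3.41×12.5×(238−471) = -9910 J.

-9910 J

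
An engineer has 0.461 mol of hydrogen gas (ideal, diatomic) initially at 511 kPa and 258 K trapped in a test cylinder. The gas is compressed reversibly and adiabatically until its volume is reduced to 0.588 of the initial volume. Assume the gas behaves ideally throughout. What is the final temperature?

V₁ = nRT₁/P₁ = 0.461×8.314×258/511 = 1.94 L.
Adiabatic: TV^(γ−1) = const ⇒ T₂ = 258×(1.70)^0.400 = 319 K; PV^γ = const ⇒ P₂ = 1070 kPa.

319 K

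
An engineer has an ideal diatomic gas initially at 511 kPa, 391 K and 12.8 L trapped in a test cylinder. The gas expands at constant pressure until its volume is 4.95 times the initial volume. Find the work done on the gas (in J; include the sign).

-25800 J

n = P₁V₁/(RT₁) = 511×12.8/(8.314×391) = 2.01 mol.
Isobaric: P stays 511 kPa; V/T = const ⇒ T₂ = 1940 K, V₂ = 63.4 L.
W = PΔV = 511×(63.4−12.8) kPa·L = 25800 J.
Work done on the gas = −W_by = -25800 J.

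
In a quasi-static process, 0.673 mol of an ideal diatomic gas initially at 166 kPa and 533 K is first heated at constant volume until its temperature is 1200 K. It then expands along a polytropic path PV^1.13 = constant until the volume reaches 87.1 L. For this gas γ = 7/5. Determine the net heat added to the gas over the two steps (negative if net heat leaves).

15800 J

V₁ = nRT₁/P₁ = 0.673×8.314×533/166 = 18.0 L.
Step 1 — Isochoric: V stays 18.0 L; P/T = const ⇒ T₂ = 1200 K, P₂ = 374 kPa.
W = 0 (no volume change).
ΔU = nCvΔT = 0.673×20.8×(1200−533) = 9330 J.
Q = ΔU = 9330 J.
State after step 1: P = 374 kPa, V = 18.0 L, T = 1200 K.
Step 2 — Polytropic n=1.13: T₂ = T₁(V₁/V₂)^(n−1) = 1200×(0.206)^0.13 = 977 K; P₂ = P₁(V₁/V₂)^n = 62.8 kPa.
W = (P₁V₁−P₂V₂)/(n−1) = (374×18.0−62.8×87.1)/0.13 = 9580 J.
ΔU = nCvΔT = 0.673×20.8×(977−1200) = -3110 J.
Q = ΔU + W = 6470 J.
Net over both steps: W = 9580 J, Q = 15800 J, ΔU = 6220 J.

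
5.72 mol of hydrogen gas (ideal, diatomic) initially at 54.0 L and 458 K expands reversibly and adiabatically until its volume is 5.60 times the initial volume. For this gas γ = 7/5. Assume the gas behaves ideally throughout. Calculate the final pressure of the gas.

P₁ = nRT₁/V₁ = 5.72×8.314×458/54.0 = 403 kPa.
Adiabatic: TV^(γ−1) = const ⇒ T₂ = 458×(0.179)^0.400 = 230 K; PV^γ = const ⇒ P₂ = 36.2 kPa.

36.2 kPa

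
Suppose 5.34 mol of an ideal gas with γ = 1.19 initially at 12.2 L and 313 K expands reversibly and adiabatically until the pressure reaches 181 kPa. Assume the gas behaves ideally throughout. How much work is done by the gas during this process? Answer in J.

18600 J

P₁ = nRT₁/V₁ = 5.34×8.314×313/12.2 = 1140 kPa.
Adiabatic: T₂/T₁ = (P₂/P₁)^((γ−1)/γ) ⇒ T₂ = 313×(0.159)^0.160 = 233 K; V₂ = 57.2 L.
ΔU = nCvΔT = 5.34×43.8×(233−313) = -18600 J.
Q = 0 for an adiabatic process, so W = −ΔU = 18600 J.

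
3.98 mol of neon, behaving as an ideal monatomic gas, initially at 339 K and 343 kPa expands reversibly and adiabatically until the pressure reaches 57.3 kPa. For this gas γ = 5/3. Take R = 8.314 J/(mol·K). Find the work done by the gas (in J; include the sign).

8600 J

V₁ = nRT₁/P₁ = 3.98×8.314×339/343 = 32.7 L.
Adiabatic: T₂/T₁ = (P₂/P₁)^((γ−1)/γ) ⇒ T₂ = 339×(0.167)^0.400 = 166 K; V₂ = 95.7 L.
ΔU = nCvΔT = 3.98×12.5×(166−339) = -8600 J.
Q = 0 for an adiabatic process, so W = −ΔU = 8600 J.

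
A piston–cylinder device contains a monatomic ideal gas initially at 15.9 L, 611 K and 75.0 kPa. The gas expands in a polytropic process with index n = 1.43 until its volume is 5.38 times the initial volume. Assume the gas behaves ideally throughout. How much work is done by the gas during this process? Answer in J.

1430 J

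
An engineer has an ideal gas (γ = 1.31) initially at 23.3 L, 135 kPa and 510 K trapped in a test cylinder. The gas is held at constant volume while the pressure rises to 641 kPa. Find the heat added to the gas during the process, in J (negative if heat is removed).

38000 J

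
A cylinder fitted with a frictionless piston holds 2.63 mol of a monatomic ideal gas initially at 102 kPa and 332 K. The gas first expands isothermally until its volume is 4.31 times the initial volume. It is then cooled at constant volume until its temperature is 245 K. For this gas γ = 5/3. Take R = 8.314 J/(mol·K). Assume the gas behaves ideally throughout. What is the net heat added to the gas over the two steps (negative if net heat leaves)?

7750 J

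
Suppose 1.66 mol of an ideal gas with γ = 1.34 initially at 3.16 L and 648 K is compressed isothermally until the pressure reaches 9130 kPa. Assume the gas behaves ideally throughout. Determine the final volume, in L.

0.980 L

P₁ = nRT₁/V₁ = 1.66×8.314×648/3.16 = 2830 kPa.
Isothermal: T stays 648 K; PV = const ⇒ V₂ = 0.980 L, P₂ = 9130 kPa.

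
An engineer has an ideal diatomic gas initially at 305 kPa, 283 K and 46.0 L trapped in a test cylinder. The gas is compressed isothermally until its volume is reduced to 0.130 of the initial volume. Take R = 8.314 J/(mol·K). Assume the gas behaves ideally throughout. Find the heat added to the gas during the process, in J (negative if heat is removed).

n = P₁V₁/(RT₁) = 305×46.0/(8.314×283) = 5.96 mol.
Isothermal: T stays 283 K; PV = const ⇒ V₂ = 5.98 L, P₂ = 2350 kPa.
ΔU = 0 (ideal gas, T constant).
W = nRT ln(V₂/V₁) = 5.96×8.314×283×ln(0.130) = -28600 J.
Q = ΔU + W = -28600 J.

-28600 J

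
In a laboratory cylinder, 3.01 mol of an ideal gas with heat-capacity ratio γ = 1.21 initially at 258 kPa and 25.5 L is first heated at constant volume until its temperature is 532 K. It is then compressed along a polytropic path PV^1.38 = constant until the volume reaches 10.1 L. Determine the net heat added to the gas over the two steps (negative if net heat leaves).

T₁ = P₁V₁/(nR) = 258×25.5/(3.01×8.314) = 263 K.
Step 1 — Isochoric: V stays 25.5 L; P/T = const ⇒ T₂ = 532 K, P₂ = 522 kPa.
W = 0 (no volume change).
ΔU = nCvΔT = 3.01×39.6×(532−263) = 32100 J.
Q = ΔU = 32100 J.
State after step 1: P = 522 kPa, V = 25.5 L, T = 532 K.
Step 2 — Polytropic n=1.38: T₂ = T₁(V₁/V₂)^(n−1) = 532×(2.52)^0.38 = 756 K; P₂ = P₁(V₁/V₂)^n = 1870 kPa.
W = (P₁V₁−P₂V₂)/(n−1) = (522×25.5−1870×10.1)/0.38 = -14800 J.
ΔU = nCvΔT = 3.01×39.6×(756−532) = 26700 J.
Q = ΔU + W = 12000 J.
Net over both steps: W = -14800 J, Q = 44000 J, ΔU = 58800 J.

44000 J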